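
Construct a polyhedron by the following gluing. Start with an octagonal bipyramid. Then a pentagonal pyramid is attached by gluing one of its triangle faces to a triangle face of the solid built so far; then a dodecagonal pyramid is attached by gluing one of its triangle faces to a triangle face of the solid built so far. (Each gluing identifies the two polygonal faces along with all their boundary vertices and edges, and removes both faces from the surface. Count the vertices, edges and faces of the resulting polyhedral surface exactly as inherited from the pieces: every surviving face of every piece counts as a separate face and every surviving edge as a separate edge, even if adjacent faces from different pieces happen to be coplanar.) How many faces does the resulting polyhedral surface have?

An octagonal bipyramid: V=10, E=24, F=16.
Attach a pentagonal pyramid (V=6, E=10, F=6) along a 3-gon: merge 3 vertices and 3 edges, delete both glued faces → V=13, E=31, F=20.
Attach a dodecagonal pyramid (V=13, E=24, F=13) along a 3-gon: merge 3 vertices and 3 edges, delete both glued faces → V=23, E=52, F=31.
Check: V − E + F = 23 − 52 + 31 = 2.

31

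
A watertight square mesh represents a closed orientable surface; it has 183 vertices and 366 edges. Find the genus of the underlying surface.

Every face is a square and each edge borders two faces, so 4F = 2·366, giving F = 183.
χ = V − E + F = 183 − 366 + 183 = 0.
For a closed orientable surface χ = 2 − 2g, so g = (2 − (0))/2 = 1.

1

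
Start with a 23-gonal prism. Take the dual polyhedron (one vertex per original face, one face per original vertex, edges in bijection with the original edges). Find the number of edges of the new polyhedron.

The base solid has V = 46, E = 69, F = 25.
The dual swaps V and F and preserves E: V′ = F = 25, E′ = E = 69, F′ = V = 46.

69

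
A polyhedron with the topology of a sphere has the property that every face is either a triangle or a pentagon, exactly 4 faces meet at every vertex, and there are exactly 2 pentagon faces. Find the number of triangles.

Let x be the number of triangles; then F = 2 + x.
Edge–face incidences: 2E = 5·2 + 3·x = 10 + 3x.
Every vertex has degree 4, so 4V = 2E.
Euler: V − E + F = 2 ⇒ (2E)/4 − E + (2 + x) = 2.
Multiply by 8: 2·(2E) − 4·(2E) + 8·(2 + x) = 16, i.e. 16 + 8x − 2·(10 + 3x) = 16.
Collecting terms: 2x − 4 = 16, so 2x = 20, so x = 10.
Then 2E = 10 + 3·10 = 40, so E = 20, V = 2E/4 = 10, F = 2 + 10 = 12.

10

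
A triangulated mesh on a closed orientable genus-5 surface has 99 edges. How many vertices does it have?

χ = 2 − 2·5 = -8, and every face is a triangle so 3F = 2E.
F = 2E/3 = 66. Then V = -8 + E − F = -8 + 99 − 66 = 25.

25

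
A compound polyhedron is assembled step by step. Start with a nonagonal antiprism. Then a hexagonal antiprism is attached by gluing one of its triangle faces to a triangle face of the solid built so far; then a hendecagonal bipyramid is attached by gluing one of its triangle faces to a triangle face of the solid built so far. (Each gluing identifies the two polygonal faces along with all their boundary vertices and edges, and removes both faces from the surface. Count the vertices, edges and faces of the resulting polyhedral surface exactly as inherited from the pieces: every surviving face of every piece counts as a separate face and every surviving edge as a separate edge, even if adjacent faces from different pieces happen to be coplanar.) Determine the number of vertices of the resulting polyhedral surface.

37

A nonagonal antiprism: V=18, E=36, F=20.
Attach a hexagonal antiprism (V=12, E=24, F=14) along a 3-gon: merge 3 vertices and 3 edges, delete both glued faces → V=27, E=57, F=32.
Attach a hendecagonal bipyramid (V=13, E=33, F=22) along a 3-gon: merge 3 vertices and 3 edges, delete both glued faces → V=37, E=87, F=52.
Check: V − E + F = 37 − 87 + 52 = 2.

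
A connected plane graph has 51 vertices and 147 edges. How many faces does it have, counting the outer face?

98

Euler's formula for a connected plane graph: V − E + F = 2, so F = 2 − 51 + 147 = 98.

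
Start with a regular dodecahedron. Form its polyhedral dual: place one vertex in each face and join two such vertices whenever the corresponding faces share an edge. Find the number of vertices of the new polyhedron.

12

The base solid has V = 20, E = 30, F = 12.
The dual swaps V and F and preserves E: V′ = F = 12, E′ = E = 30, F′ = V = 20.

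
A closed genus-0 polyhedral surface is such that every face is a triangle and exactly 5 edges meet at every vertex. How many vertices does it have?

12

Each face has 3 edges and each edge borders two faces, so 2E = 3F.
Each vertex has degree 5, so 5V = 2E and hence V = 3F/5.
Euler: V − E + F = 2 ⇒ (3F/5) − (3F/2) + F = 2.
Multiply by 10: (6 − 15 + 10)F = 20, i.e. 1F = 20.
So F = 20, E = 3·20/2 = 30, V = 3·20/5 = 12.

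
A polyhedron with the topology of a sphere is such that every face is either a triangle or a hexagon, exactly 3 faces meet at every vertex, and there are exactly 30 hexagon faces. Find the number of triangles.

4

Let x be the number of triangles; then F = 30 + x.
Edge–face incidences: 2E = 6·30 + 3·x = 180 + 3x.
Every vertex has degree 3, so 3V = 2E.
Euler: V − E + F = 2 ⇒ (2E)/3 − E + (30 + x) = 2.
Multiply by 6: 2·(2E) − 3·(2E) + 6·(30 + x) = 12, i.e. 180 + 6x − (180 + 3x) = 12.
Collecting terms: 3x = 12, so x = 4.
Then 2E = 180 + 3·4 = 192, so E = 96, V = 2E/3 = 64, F = 30 + 4 = 34.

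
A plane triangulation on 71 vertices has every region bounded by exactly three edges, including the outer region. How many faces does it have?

138

In a plane triangulation 3F = 2E and V − E + F = 2, so F = 2V − 4 = 2·71 − 4 = 138.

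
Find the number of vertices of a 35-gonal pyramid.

36

A pyramid on an n-gon base has one n-gon and n triangles: V = 35 + 1 = 36, E = 2·35 = 70, F = 35 + 1 = 36.
Check: V − E + F = 36 − 70 + 36 = 2.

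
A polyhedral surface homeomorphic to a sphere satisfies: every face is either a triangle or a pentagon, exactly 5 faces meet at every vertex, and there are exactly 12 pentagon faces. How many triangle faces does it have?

80

Let x be the number of triangles; then F = 12 + x.
Edge–face incidences: 2E = 5·12 + 3·x = 60 + 3x.
Every vertex has degree 5, so 5V = 2E.
Euler: V − E + F = 2 ⇒ (2E)/5 − E + (12 + x) = 2.
Multiply by 10: 2·(2E) − 5·(2E) + 10·(12 + x) = 20, i.e. 120 + 10x − 3·(60 + 3x) = 20.
Collecting terms: x − 60 = 20, so x = 80.
Then 2E = 60 + 3·80 = 300, so E = 150, V = 2E/5 = 60, F = 12 + 80 = 92.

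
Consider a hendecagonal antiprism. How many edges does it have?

44

An antiprism on an n-gon has two n-gon caps and 2n triangles: V = 2·11 = 22, E = 4·11 = 44, F = 2·11 + 2 = 24.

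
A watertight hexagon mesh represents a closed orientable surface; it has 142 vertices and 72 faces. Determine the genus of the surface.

2

Every face is a hexagon, so 2E = 6·72 = 432, giving E = 216.
χ = V − E + F = 142 − 216 + 72 = -2.
For a closed orientable surface χ = 2 − 2g, so g = (2 − (-2))/2 = 2.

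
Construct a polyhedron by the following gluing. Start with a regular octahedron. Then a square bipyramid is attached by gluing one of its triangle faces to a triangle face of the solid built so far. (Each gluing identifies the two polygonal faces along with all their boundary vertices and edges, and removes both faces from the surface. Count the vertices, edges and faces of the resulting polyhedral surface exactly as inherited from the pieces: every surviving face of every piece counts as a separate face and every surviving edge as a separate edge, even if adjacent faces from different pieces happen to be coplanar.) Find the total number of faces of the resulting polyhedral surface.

14

A regular octahedron: V=6, E=12, F=8.
Attach a square bipyramid (V=6, E=12, F=8) along a 3-gon: merge 3 vertices and 3 edges, delete both glued faces → V=9, E=21, F=14.
Check: V − E + F = 9 − 21 + 14 = 2.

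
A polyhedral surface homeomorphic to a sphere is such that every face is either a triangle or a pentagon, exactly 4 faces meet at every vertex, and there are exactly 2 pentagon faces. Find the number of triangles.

10

Let x be the number of triangles; then F = 2 + x.
Edge–face incidences: 2E = 5·2 + 3·x = 10 + 3x.
Every vertex has degree 4, so 4V = 2E.
Euler: V − E + F = 2 ⇒ (2E)/4 − E + (2 + x) = 2.
Multiply by 8: 2·(2E) − 4·(2E) + 8·(2 + x) = 16, i.e. 16 + 8x − 2·(10 + 3x) = 16.
Collecting terms: 2x − 4 = 16, so 2x = 20, so x = 10.
Then 2E = 10 + 3·10 = 40, so E = 20, V = 2E/4 = 10, F = 2 + 10 = 12.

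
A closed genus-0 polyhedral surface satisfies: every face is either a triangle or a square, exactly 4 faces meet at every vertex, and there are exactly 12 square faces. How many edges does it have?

36

Let x be the number of triangles; then F = 12 + x.
Edge–face incidences: 2E = 4·12 + 3·x = 48 + 3x.
Every vertex has degree 4, so 4V = 2E.
Euler: V − E + F = 2 ⇒ (2E)/4 − E + (12 + x) = 2.
Multiply by 8: 2·(2E) − 4·(2E) + 8·(12 + x) = 16, i.e. 96 + 8x − 2·(48 + 3x) = 16.
Collecting terms: 2x = 16, so x = 8.
Then 2E = 48 + 3·8 = 72, so E = 36, V = 2E/4 = 18, F = 12 + 8 = 20.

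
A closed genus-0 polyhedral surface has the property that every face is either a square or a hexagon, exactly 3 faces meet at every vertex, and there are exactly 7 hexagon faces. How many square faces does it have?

6

Let x be the number of squares; then F = 7 + x.
Edge–face incidences: 2E = 6·7 + 4·x = 42 + 4x.
Every vertex has degree 3, so 3V = 2E.
Euler: V − E + F = 2 ⇒ (2E)/3 − E + (7 + x) = 2.
Multiply by 6: 2·(2E) − 3·(2E) + 6·(7 + x) = 12, i.e. 42 + 6x − (42 + 4x) = 12.
Collecting terms: 2x = 12, so x = 6.
Then 2E = 42 + 4·6 = 66, so E = 33, V = 2E/3 = 22, F = 7 + 6 = 13.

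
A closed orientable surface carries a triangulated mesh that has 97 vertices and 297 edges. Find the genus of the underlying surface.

2

Every face is a triangle and each edge borders two faces, so 3F = 2·297, giving F = 198.
χ = V − E + F = 97 − 297 + 198 = -2.
For a closed orientable surface χ = 2 − 2g, so g = (2 − (-2))/2 = 2.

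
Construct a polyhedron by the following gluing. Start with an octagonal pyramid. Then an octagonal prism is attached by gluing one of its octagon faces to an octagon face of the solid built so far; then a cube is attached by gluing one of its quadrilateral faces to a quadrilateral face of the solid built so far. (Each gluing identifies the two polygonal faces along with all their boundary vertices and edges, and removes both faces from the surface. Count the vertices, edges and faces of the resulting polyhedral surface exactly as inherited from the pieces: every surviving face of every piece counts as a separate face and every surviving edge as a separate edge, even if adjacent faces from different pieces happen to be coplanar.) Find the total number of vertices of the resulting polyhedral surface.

21

An octagonal pyramid: V=9, E=16, F=9.
Attach an octagonal prism (V=16, E=24, F=10) along an 8-gon: merge 8 vertices and 8 edges, delete both glued faces → V=17, E=32, F=17.
Attach a cube (V=8, E=12, F=6) along a 4-gon: merge 4 vertices and 4 edges, delete both glued faces → V=21, E=40, F=21.
Check: V − E + F = 21 − 40 + 21 = 2.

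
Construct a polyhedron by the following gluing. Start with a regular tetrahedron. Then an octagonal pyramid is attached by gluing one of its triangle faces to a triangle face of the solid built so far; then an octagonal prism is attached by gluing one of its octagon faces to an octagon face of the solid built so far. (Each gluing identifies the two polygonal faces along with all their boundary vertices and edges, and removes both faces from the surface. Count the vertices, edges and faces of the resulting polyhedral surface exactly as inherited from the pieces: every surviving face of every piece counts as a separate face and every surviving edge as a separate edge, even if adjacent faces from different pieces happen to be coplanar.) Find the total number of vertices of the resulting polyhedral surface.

18

A regular tetrahedron: V=4, E=6, F=4.
Attach an octagonal pyramid (V=9, E=16, F=9) along a 3-gon: merge 3 vertices and 3 edges, delete both glued faces → V=10, E=19, F=11.
Attach an octagonal prism (V=16, E=24, F=10) along an 8-gon: merge 8 vertices and 8 edges, delete both glued faces → V=18, E=35, F=19.
Check: V − E + F = 18 − 35 + 19 = 2.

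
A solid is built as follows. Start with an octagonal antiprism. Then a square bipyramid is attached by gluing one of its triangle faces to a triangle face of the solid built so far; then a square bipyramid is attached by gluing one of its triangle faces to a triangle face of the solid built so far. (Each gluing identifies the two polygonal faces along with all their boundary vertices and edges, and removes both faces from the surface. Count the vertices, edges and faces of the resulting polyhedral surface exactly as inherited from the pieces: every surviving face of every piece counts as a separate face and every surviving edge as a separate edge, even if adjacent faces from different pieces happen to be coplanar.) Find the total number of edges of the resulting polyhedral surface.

An octagonal antiprism: V=16, E=32, F=18.
Attach a square bipyramid (V=6, E=12, F=8) along a 3-gon: merge 3 vertices and 3 edges, delete both glued faces → V=19, E=41, F=24.
Attach a square bipyramid (V=6, E=12, F=8) along a 3-gon: merge 3 vertices and 3 edges, delete both glued faces → V=22, E=50, F=30.
Check: V − E + F = 22 − 50 + 30 = 2.

50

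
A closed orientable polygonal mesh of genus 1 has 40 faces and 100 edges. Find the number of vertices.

60

For a closed orientable surface of genus 1, χ = 2 − 2·1 = 0.
V = 0 + E − F = 0 + 100 − 40 = 60.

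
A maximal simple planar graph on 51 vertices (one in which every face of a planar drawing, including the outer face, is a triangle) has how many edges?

147

In a plane triangulation 3F = 2E and V − E + F = 2, so E = 3V − 6 = 3·51 − 6 = 147.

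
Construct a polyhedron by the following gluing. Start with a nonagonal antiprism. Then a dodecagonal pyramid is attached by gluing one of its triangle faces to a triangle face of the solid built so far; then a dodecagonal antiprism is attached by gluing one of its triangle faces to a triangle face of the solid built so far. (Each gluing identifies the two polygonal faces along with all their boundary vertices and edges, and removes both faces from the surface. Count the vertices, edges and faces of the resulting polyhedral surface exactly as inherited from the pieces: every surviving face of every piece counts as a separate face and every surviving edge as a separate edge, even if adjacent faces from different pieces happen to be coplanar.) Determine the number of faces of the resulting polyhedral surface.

A nonagonal antiprism: V=18, E=36, F=20.
Attach a dodecagonal pyramid (V=13, E=24, F=13) along a 3-gon: merge 3 vertices and 3 edges, delete both glued faces → V=28, E=57, F=31.
Attach a dodecagonal antiprism (V=24, E=48, F=26) along a 3-gon: merge 3 vertices and 3 edges, delete both glued faces → V=49, E=102, F=55.
Check: V − E + F = 49 − 102 + 55 = 2.

55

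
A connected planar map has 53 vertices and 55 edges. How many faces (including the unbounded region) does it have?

Euler's formula for a connected plane graph: V − E + F = 2, so F = 2 − 53 + 55 = 4.

4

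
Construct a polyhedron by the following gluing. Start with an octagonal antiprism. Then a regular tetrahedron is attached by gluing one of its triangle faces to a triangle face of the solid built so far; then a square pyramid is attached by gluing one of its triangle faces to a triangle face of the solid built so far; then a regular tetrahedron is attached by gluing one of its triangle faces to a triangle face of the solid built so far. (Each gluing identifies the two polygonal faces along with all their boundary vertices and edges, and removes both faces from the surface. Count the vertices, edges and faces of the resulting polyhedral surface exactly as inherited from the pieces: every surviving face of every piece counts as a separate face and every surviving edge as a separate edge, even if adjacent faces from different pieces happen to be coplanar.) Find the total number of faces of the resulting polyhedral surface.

An octagonal antiprism: V=16, E=32, F=18.
Attach a regular tetrahedron (V=4, E=6, F=4) along a 3-gon: merge 3 vertices and 3 edges, delete both glued faces → V=17, E=35, F=20.
Attach a square pyramid (V=5, E=8, F=5) along a 3-gon: merge 3 vertices and 3 edges, delete both glued faces → V=19, E=40, F=23.
Attach a regular tetrahedron (V=4, E=6, F=4) along a 3-gon: merge 3 vertices and 3 edges, delete both glued faces → V=20, E=43, F=25.
Check: V − E + F = 20 − 43 + 25 = 2.

25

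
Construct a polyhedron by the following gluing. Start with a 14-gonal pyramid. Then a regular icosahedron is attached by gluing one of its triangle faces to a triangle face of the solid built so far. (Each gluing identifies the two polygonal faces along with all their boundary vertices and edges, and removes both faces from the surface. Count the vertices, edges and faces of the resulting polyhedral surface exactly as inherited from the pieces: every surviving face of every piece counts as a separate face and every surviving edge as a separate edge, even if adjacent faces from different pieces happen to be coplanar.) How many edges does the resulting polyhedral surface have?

55

A 14-gonal pyramid: V=15, E=28, F=15.
Attach a regular icosahedron (V=12, E=30, F=20) along a 3-gon: merge 3 vertices and 3 edges, delete both glued faces → V=24, E=55, F=33.
Check: V − E + F = 24 − 55 + 33 = 2.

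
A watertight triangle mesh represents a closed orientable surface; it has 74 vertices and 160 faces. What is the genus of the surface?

Every face is a triangle, so 2E = 3·160 = 480, giving E = 240.
χ = V − E + F = 74 − 240 + 160 = -6.
For a closed orientable surface χ = 2 − 2g, so g = (2 − (-6))/2 = 4.

4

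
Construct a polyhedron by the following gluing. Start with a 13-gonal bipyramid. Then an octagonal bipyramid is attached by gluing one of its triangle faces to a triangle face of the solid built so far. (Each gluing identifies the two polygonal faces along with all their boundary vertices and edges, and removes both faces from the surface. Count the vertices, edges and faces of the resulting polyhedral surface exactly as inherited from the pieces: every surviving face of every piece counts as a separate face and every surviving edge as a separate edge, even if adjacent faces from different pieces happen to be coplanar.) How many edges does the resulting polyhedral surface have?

A 13-gonal bipyramid: V=15, E=39, F=26.
Attach an octagonal bipyramid (V=10, E=24, F=16) along a 3-gon: merge 3 vertices and 3 edges, delete both glued faces → V=22, E=60, F=40.
Check: V − E + F = 22 − 60 + 40 = 2.

60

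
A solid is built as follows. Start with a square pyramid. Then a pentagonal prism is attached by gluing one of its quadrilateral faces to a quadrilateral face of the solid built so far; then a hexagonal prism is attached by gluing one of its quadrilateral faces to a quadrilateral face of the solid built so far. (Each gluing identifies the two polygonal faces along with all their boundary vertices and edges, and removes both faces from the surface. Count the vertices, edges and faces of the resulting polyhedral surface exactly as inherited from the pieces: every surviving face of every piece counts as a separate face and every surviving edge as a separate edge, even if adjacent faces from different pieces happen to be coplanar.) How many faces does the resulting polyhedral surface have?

A square pyramid: V=5, E=8, F=5.
Attach a pentagonal prism (V=10, E=15, F=7) along a 4-gon: merge 4 vertices and 4 edges, delete both glued faces → V=11, E=19, F=10.
Attach a hexagonal prism (V=12, E=18, F=8) along a 4-gon: merge 4 vertices and 4 edges, delete both glued faces → V=19, E=33, F=16.
Check: V − E + F = 19 − 33 + 16 = 2.

16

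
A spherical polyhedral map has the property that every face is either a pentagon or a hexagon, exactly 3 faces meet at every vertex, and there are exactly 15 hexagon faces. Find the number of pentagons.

Let x be the number of pentagons; then F = 15 + x.
Edge–face incidences: 2E = 6·15 + 5·x = 90 + 5x.
Every vertex has degree 3, so 3V = 2E.
Euler: V − E + F = 2 ⇒ (2E)/3 − E + (15 + x) = 2.
Multiply by 6: 2·(2E) − 3·(2E) + 6·(15 + x) = 12, i.e. 90 + 6x − (90 + 5x) = 12.
Collecting terms: x = 12.
Then 2E = 90 + 5·12 = 150, so E = 75, V = 2E/3 = 50, F = 15 + 12 = 27.

12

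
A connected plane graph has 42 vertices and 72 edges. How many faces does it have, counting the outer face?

Euler's formula for a connected plane graph: V − E + F = 2, so F = 2 − 42 + 72 = 32.

32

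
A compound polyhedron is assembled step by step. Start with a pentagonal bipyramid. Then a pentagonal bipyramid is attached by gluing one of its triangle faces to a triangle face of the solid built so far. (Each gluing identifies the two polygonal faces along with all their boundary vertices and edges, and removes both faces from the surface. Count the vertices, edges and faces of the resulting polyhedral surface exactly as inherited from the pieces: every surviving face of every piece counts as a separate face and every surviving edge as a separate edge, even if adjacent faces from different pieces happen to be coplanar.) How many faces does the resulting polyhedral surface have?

18

A pentagonal bipyramid: V=7, E=15, F=10.
Attach a pentagonal bipyramid (V=7, E=15, F=10) along a 3-gon: merge 3 vertices and 3 edges, delete both glued faces → V=11, E=27, F=18.
Check: V − E + F = 11 − 27 + 18 = 2.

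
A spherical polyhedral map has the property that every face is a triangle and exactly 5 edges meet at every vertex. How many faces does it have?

20

Each face has 3 edges and each edge borders two faces, so 2E = 3F.
Each vertex has degree 5, so 5V = 2E and hence V = 3F/5.
Euler: V − E + F = 2 ⇒ (3F/5) − (3F/2) + F = 2.
Multiply by 10: (6 − 15 + 10)F = 20, i.e. 1F = 20.
So F = 20, E = 3·20/2 = 30, V = 3·20/5 = 12.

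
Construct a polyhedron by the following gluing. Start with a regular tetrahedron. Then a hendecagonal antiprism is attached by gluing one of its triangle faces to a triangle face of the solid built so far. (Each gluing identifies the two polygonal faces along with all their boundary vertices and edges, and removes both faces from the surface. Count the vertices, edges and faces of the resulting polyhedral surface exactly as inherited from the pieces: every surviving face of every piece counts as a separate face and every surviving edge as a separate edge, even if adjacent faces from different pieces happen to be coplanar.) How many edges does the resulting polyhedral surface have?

A regular tetrahedron: V=4, E=6, F=4.
Attach a hendecagonal antiprism (V=22, E=44, F=24) along a 3-gon: merge 3 vertices and 3 edges, delete both glued faces → V=23, E=47, F=26.
Check: V − E + F = 23 − 47 + 26 = 2.

47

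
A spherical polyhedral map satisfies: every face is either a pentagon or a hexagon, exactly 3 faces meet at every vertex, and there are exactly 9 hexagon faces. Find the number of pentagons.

Let x be the number of pentagons; then F = 9 + x.
Edge–face incidences: 2E = 6·9 + 5·x = 54 + 5x.
Every vertex has degree 3, so 3V = 2E.
Euler: V − E + F = 2 ⇒ (2E)/3 − E + (9 + x) = 2.
Multiply by 6: 2·(2E) − 3·(2E) + 6·(9 + x) = 12, i.e. 54 + 6x − (54 + 5x) = 12.
Collecting terms: x = 12.
Then 2E = 54 + 5·12 = 114, so E = 57, V = 2E/3 = 38, F = 9 + 12 = 21.

12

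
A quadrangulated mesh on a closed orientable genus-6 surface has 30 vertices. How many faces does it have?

χ = 2 − 2·6 = -10, and every face is a square so 4F = 2E.
V − E + F = -10 with E = 4F/2 gives 30 − (4/2 − 1)·F = -10, so F = 40 and E = 80.

40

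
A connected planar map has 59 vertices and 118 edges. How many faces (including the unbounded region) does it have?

61

Euler's formula for a connected plane graph: V − E + F = 2, so F = 2 − 59 + 118 = 61.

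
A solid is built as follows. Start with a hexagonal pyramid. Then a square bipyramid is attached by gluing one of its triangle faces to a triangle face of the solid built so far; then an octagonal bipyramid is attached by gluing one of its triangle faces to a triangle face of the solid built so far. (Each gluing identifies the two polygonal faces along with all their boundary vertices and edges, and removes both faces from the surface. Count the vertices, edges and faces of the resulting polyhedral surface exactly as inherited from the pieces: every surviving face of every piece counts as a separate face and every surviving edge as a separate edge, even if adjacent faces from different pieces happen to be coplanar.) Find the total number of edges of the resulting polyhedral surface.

42

A hexagonal pyramid: V=7, E=12, F=7.
Attach a square bipyramid (V=6, E=12, F=8) along a 3-gon: merge 3 vertices and 3 edges, delete both glued faces → V=10, E=21, F=13.
Attach an octagonal bipyramid (V=10, E=24, F=16) along a 3-gon: merge 3 vertices and 3 edges, delete both glued faces → V=17, E=42, F=27.
Check: V − E + F = 17 − 42 + 27 = 2.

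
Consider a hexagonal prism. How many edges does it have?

A prism on an n-gon has two n-gon bases and n rectangular sides: V = 2·6 = 12, E = 3·6 = 18, F = 6 + 2 = 8.

18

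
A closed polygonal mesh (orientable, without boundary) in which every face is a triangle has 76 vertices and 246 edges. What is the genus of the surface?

Every face is a triangle and each edge borders two faces, so 3F = 2·246, giving F = 164.
χ = V − E + F = 76 − 246 + 164 = -6.
For a closed orientable surface χ = 2 − 2g, so g = (2 − (-6))/2 = 4.

4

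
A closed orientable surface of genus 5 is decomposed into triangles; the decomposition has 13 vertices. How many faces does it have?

χ = 2 − 2·5 = -8, and every face is a triangle so 3F = 2E.
V − E + F = -8 with E = 3F/2 gives 13 − (3/2 − 1)·F = -8, so F = 42 and E = 63.

42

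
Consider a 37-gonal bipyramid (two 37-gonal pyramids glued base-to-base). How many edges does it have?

111

A bipyramid over an n-gon has 2n triangular faces and n + 2 vertices: V = 37 + 2 = 39, E = 3·37 = 111, F = 2·37 = 74.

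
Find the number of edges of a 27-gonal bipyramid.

81

A bipyramid over an n-gon has 2n triangular faces and n + 2 vertices: V = 27 + 2 = 29, E = 3·27 = 81, F = 2·27 = 54.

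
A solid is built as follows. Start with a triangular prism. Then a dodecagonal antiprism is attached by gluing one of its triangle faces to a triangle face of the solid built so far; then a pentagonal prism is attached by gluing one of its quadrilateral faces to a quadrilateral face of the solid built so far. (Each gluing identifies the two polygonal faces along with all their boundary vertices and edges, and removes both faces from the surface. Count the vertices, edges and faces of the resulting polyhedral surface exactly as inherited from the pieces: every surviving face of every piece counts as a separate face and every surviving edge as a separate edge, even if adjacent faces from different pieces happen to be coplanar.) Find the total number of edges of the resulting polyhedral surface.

65

A triangular prism: V=6, E=9, F=5.
Attach a dodecagonal antiprism (V=24, E=48, F=26) along a 3-gon: merge 3 vertices and 3 edges, delete both glued faces → V=27, E=54, F=29.
Attach a pentagonal prism (V=10, E=15, F=7) along a 4-gon: merge 4 vertices and 4 edges, delete both glued faces → V=33, E=65, F=34.
Check: V − E + F = 33 − 65 + 34 = 2.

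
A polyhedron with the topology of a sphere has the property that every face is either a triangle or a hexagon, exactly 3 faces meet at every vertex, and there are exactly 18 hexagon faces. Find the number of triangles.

4

Let x be the number of triangles; then F = 18 + x.
Edge–face incidences: 2E = 6·18 + 3·x = 108 + 3x.
Every vertex has degree 3, so 3V = 2E.
Euler: V − E + F = 2 ⇒ (2E)/3 − E + (18 + x) = 2.
Multiply by 6: 2·(2E) − 3·(2E) + 6·(18 + x) = 12, i.e. 108 + 6x − (108 + 3x) = 12.
Collecting terms: 3x = 12, so x = 4.
Then 2E = 108 + 3·4 = 120, so E = 60, V = 2E/3 = 40, F = 18 + 4 = 22.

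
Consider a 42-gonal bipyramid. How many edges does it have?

126

A bipyramid over an n-gon has 2n triangular faces and n + 2 vertices: V = 42 + 2 = 44, E = 3·42 = 126, F = 2·42 = 84.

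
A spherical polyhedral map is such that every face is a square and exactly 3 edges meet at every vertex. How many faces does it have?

6

Each face has 4 edges and each edge borders two faces, so 2E = 4F.
Each vertex has degree 3, so 3V = 2E and hence V = 4F/3.
Euler: V − E + F = 2 ⇒ (4F/3) − (4F/2) + F = 2.
Multiply by 6: (8 − 12 + 6)F = 12, i.e. 2F = 12.
So F = 6, E = 4·6/2 = 12, V = 4·6/3 = 8.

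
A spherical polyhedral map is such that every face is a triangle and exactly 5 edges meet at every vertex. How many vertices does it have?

12

Each face has 3 edges and each edge borders two faces, so 2E = 3F.
Each vertex has degree 5, so 5V = 2E and hence V = 3F/5.
Euler: V − E + F = 2 ⇒ (3F/5) − (3F/2) + F = 2.
Multiply by 10: (6 − 15 + 10)F = 20, i.e. 1F = 20.
So F = 20, E = 3·20/2 = 30, V = 3·20/5 = 12.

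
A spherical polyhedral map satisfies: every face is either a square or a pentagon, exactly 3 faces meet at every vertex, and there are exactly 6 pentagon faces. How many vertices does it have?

Let x be the number of squares; then F = 6 + x.
Edge–face incidences: 2E = 5·6 + 4·x = 30 + 4x.
Every vertex has degree 3, so 3V = 2E.
Euler: V − E + F = 2 ⇒ (2E)/3 − E + (6 + x) = 2.
Multiply by 6: 2·(2E) − 3·(2E) + 6·(6 + x) = 12, i.e. 36 + 6x − (30 + 4x) = 12.
Collecting terms: 2x + 6 = 12, so 2x = 6, so x = 3.
Then 2E = 30 + 4·3 = 42, so E = 21, V = 2E/3 = 14, F = 6 + 3 = 9.

14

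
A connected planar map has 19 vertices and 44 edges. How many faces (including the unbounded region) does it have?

27

Euler's formula for a connected plane graph: V − E + F = 2, so F = 2 − 19 + 44 = 27.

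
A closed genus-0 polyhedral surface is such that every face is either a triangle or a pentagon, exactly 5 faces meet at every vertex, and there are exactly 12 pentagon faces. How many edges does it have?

Let x be the number of triangles; then F = 12 + x.
Edge–face incidences: 2E = 5·12 + 3·x = 60 + 3x.
Every vertex has degree 5, so 5V = 2E.
Euler: V − E + F = 2 ⇒ (2E)/5 − E + (12 + x) = 2.
Multiply by 10: 2·(2E) − 5·(2E) + 10·(12 + x) = 20, i.e. 120 + 10x − 3·(60 + 3x) = 20.
Collecting terms: x − 60 = 20, so x = 80.
Then 2E = 60 + 3·80 = 300, so E = 150, V = 2E/5 = 60, F = 12 + 80 = 92.

150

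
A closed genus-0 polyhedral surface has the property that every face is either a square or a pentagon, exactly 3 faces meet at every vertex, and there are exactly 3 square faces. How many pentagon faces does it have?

6

Let x be the number of pentagons; then F = 3 + x.
Edge–face incidences: 2E = 4·3 + 5·x = 12 + 5x.
Every vertex has degree 3, so 3V = 2E.
Euler: V − E + F = 2 ⇒ (2E)/3 − E + (3 + x) = 2.
Multiply by 6: 2·(2E) − 3·(2E) + 6·(3 + x) = 12, i.e. 18 + 6x − (12 + 5x) = 12.
Collecting terms: x + 6 = 12, so x = 6.
Then 2E = 12 + 5·6 = 42, so E = 21, V = 2E/3 = 14, F = 3 + 6 = 9.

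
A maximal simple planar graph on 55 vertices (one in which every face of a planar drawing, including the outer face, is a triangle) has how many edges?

In a plane triangulation 3F = 2E and V − E + F = 2, so E = 3V − 6 = 3·55 − 6 = 159.

159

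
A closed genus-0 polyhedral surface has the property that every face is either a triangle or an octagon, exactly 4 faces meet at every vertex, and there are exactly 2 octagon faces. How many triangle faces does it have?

16

Let x be the number of triangles; then F = 2 + x.
Edge–face incidences: 2E = 8·2 + 3·x = 16 + 3x.
Every vertex has degree 4, so 4V = 2E.
Euler: V − E + F = 2 ⇒ (2E)/4 − E + (2 + x) = 2.
Multiply by 8: 2·(2E) − 4·(2E) + 8·(2 + x) = 16, i.e. 16 + 8x − 2·(16 + 3x) = 16.
Collecting terms: 2x − 16 = 16, so 2x = 32, so x = 16.
Then 2E = 16 + 3·16 = 64, so E = 32, V = 2E/4 = 16, F = 2 + 16 = 18.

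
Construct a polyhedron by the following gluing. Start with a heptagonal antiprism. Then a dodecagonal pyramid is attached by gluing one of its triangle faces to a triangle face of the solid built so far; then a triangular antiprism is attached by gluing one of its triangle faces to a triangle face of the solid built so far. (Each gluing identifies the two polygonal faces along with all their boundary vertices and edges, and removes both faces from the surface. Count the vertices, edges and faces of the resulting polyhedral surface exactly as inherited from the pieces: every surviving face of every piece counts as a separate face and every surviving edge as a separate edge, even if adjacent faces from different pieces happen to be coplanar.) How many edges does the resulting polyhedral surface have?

A heptagonal antiprism: V=14, E=28, F=16.
Attach a dodecagonal pyramid (V=13, E=24, F=13) along a 3-gon: merge 3 vertices and 3 edges, delete both glued faces → V=24, E=49, F=27.
Attach a triangular antiprism (V=6, E=12, F=8) along a 3-gon: merge 3 vertices and 3 edges, delete both glued faces → V=27, E=58, F=33.
Check: V − E + F = 27 − 58 + 33 = 2.

58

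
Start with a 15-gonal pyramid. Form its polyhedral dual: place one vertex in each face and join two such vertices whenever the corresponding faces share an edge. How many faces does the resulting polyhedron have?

16

The base solid has V = 16, E = 30, F = 16.
The dual swaps V and F and preserves E: V′ = F = 16, E′ = E = 30, F′ = V = 16.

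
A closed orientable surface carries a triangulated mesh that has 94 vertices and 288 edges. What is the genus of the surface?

2

Every face is a triangle and each edge borders two faces, so 3F = 2·288, giving F = 192.
χ = V − E + F = 94 − 288 + 192 = -2.
For a closed orientable surface χ = 2 − 2g, so g = (2 − (-2))/2 = 2.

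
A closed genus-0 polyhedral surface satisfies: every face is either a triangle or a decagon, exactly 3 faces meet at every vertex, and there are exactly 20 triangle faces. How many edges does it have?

Let x be the number of decagons; then F = 20 + x.
Edge–face incidences: 2E = 3·20 + 10·x = 60 + 10x.
Every vertex has degree 3, so 3V = 2E.
Euler: V − E + F = 2 ⇒ (2E)/3 − E + (20 + x) = 2.
Multiply by 6: 2·(2E) − 3·(2E) + 6·(20 + x) = 12, i.e. 120 + 6x − (60 + 10x) = 12.
Collecting terms: −4x + 60 = 12, so −4x = −48, so x = 12.
Then 2E = 60 + 10·12 = 180, so E = 90, V = 2E/3 = 60, F = 20 + 12 = 32.

90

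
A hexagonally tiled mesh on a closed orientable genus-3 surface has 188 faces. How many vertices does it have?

372

χ = 2 − 2·3 = -4, and every face is a hexagon so 6F = 2E.
E = 6·188/2 = 564. Then V = -4 + E − F = -4 + 564 − 188 = 372.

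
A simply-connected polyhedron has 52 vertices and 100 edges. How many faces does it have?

Here V − E + F = 2.
F = 2 − V + E = 2 − 52 + 100 = 50.

50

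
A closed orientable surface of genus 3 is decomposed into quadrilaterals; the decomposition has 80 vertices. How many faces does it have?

84

χ = 2 − 2·3 = -4, and every face is a square so 4F = 2E.
V − E + F = -4 with E = 4F/2 gives 80 − (4/2 − 1)·F = -4, so F = 84 and E = 168.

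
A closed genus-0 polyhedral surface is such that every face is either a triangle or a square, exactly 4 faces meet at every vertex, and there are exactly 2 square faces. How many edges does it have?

16

Let x be the number of triangles; then F = 2 + x.
Edge–face incidences: 2E = 4·2 + 3·x = 8 + 3x.
Every vertex has degree 4, so 4V = 2E.
Euler: V − E + F = 2 ⇒ (2E)/4 − E + (2 + x) = 2.
Multiply by 8: 2·(2E) − 4·(2E) + 8·(2 + x) = 16, i.e. 16 + 8x − 2·(8 + 3x) = 16.
Collecting terms: 2x = 16, so x = 8.
Then 2E = 8 + 3·8 = 32, so E = 16, V = 2E/4 = 8, F = 2 + 8 = 10.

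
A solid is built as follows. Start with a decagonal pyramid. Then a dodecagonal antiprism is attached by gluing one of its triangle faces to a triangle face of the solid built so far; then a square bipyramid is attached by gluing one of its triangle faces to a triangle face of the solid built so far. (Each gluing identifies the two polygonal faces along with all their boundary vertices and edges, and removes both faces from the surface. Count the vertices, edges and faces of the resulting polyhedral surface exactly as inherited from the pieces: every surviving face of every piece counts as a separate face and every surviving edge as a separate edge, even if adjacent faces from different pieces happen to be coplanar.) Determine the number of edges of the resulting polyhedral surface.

74

A decagonal pyramid: V=11, E=20, F=11.
Attach a dodecagonal antiprism (V=24, E=48, F=26) along a 3-gon: merge 3 vertices and 3 edges, delete both glued faces → V=32, E=65, F=35.
Attach a square bipyramid (V=6, E=12, F=8) along a 3-gon: merge 3 vertices and 3 edges, delete both glued faces → V=35, E=74, F=41.
Check: V − E + F = 35 − 74 + 41 = 2.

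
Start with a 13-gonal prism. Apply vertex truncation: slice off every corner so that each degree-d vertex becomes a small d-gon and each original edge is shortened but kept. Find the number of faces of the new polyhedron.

The base solid has V = 26, E = 39, F = 15.
Truncation replaces each original edge-end by a new vertex, so V′ = 2E = 78.
Each original edge survives, and each old vertex of degree d contributes d new edges; summing degrees gives Σd = 2E, so E′ = E + 2E = 3E = 117.
Each original face survives and each original vertex becomes one new face: F′ = F + V = 41.

41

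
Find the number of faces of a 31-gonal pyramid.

32

A pyramid on an n-gon base has one n-gon and n triangles: V = 31 + 1 = 32, E = 2·31 = 62, F = 31 + 1 = 32.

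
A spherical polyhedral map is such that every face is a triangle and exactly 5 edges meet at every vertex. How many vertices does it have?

Each face has 3 edges and each edge borders two faces, so 2E = 3F.
Each vertex has degree 5, so 5V = 2E and hence V = 3F/5.
Euler: V − E + F = 2 ⇒ (3F/5) − (3F/2) + F = 2.
Multiply by 10: (6 − 15 + 10)F = 20, i.e. 1F = 20.
So F = 20, E = 3·20/2 = 30, V = 3·20/5 = 12.

12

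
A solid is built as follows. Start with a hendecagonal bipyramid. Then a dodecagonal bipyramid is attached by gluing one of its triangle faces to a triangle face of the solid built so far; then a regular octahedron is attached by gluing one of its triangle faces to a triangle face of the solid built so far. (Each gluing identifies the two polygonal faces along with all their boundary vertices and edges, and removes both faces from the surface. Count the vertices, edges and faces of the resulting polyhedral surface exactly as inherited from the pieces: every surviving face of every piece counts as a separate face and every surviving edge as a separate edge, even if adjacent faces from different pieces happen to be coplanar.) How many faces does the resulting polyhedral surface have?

A hendecagonal bipyramid: V=13, E=33, F=22.
Attach a dodecagonal bipyramid (V=14, E=36, F=24) along a 3-gon: merge 3 vertices and 3 edges, delete both glued faces → V=24, E=66, F=44.
Attach a regular octahedron (V=6, E=12, F=8) along a 3-gon: merge 3 vertices and 3 edges, delete both glued faces → V=27, E=75, F=50.
Check: V − E + F = 27 − 75 + 50 = 2.

50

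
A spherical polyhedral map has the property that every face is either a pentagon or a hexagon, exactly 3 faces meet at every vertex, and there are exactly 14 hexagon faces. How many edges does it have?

Let x be the number of pentagons; then F = 14 + x.
Edge–face incidences: 2E = 6·14 + 5·x = 84 + 5x.
Every vertex has degree 3, so 3V = 2E.
Euler: V − E + F = 2 ⇒ (2E)/3 − E + (14 + x) = 2.
Multiply by 6: 2·(2E) − 3·(2E) + 6·(14 + x) = 12, i.e. 84 + 6x − (84 + 5x) = 12.
Collecting terms: x = 12.
Then 2E = 84 + 5·12 = 144, so E = 72, V = 2E/3 = 48, F = 14 + 12 = 26.

72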